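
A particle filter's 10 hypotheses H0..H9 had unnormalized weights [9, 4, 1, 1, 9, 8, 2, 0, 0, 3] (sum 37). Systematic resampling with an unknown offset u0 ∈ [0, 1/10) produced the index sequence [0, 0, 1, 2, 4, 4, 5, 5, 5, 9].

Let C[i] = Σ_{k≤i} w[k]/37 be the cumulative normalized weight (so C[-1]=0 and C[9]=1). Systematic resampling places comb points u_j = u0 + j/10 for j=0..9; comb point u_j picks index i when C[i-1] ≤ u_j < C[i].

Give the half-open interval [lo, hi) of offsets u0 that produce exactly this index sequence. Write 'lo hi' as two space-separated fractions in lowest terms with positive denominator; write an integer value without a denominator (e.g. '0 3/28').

19/370 12/185

C = [9/37, 13/37, 14/37, 15/37, 24/37, 32/37, 34/37, 34/37, 34/37, 1]
j=0 picked index 0: u0 ∈ [0, 9/37)
j=1 picked index 0: u0 ∈ [-1/10, 53/370)
j=2 picked index 1: u0 ∈ [8/185, 28/185)
j=3 picked index 2: u0 ∈ [19/370, 29/370)
j=4 picked index 4: u0 ∈ [1/185, 46/185)
j=5 picked index 4: u0 ∈ [-7/74, 11/74)
j=6 picked index 5: u0 ∈ [9/185, 49/185)
j=7 picked index 5: u0 ∈ [-19/370, 61/370)
j=8 picked index 5: u0 ∈ [-28/185, 12/185)
j=9 picked index 9: u0 ∈ [7/370, 1/10)
intersection: [19/370, 12/185)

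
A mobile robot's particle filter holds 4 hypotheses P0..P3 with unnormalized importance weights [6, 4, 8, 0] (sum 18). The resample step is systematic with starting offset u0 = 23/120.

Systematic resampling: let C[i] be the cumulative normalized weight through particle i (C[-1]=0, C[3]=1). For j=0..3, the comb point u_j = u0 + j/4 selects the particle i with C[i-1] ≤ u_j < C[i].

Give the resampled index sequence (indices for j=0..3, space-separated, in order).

0 1 2 2

C = [1/3, 5/9, 1, 1]
j=0: u_0=23/120 ∈ [0, 1/3) → index 0
j=1: u_1=53/120 ∈ [1/3, 5/9) → index 1
j=2: u_2=83/120 ∈ [5/9, 1) → index 2
j=3: u_3=113/120 ∈ [5/9, 1) → index 2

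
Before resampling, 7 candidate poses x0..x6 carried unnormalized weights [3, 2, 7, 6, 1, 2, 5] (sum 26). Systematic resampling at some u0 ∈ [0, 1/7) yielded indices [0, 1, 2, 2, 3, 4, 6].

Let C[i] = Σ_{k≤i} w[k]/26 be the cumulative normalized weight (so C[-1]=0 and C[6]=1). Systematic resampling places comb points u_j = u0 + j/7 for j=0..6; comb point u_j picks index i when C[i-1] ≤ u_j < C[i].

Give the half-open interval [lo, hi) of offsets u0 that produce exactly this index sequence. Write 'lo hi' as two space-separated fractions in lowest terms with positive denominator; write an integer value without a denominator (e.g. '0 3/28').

C = [3/26, 5/26, 6/13, 9/13, 19/26, 21/26, 1]
j=0 picked index 0: u0 ∈ [0, 3/26)
j=1 picked index 1: u0 ∈ [-5/182, 9/182)
j=2 picked index 2: u0 ∈ [-17/182, 16/91)
j=3 picked index 2: u0 ∈ [-43/182, 3/91)
j=4 picked index 3: u0 ∈ [-10/91, 11/91)
j=5 picked index 4: u0 ∈ [-2/91, 3/182)
j=6 picked index 6: u0 ∈ [-9/182, 1/7)
intersection: [0, 3/182)

0 3/182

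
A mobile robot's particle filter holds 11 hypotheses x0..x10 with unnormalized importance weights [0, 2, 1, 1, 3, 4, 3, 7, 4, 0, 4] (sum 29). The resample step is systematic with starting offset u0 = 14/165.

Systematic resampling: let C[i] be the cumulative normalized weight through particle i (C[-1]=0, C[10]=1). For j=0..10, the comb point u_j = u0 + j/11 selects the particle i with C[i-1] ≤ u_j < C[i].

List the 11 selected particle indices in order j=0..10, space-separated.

C = [0, 2/29, 3/29, 4/29, 7/29, 11/29, 14/29, 21/29, 25/29, 25/29, 1]
j=0: u_0=14/165 ∈ [2/29, 3/29) → index 2
j=1: u_1=29/165 ∈ [4/29, 7/29) → index 4
j=2: u_2=4/15 ∈ [7/29, 11/29) → index 5
j=3: u_3=59/165 ∈ [7/29, 11/29) → index 5
j=4: u_4=74/165 ∈ [11/29, 14/29) → index 6
j=5: u_5=89/165 ∈ [14/29, 21/29) → index 7
j=6: u_6=104/165 ∈ [14/29, 21/29) → index 7
j=7: u_7=119/165 ∈ [14/29, 21/29) → index 7
j=8: u_8=134/165 ∈ [21/29, 25/29) → index 8
j=9: u_9=149/165 ∈ [25/29, 1) → index 10
j=10: u_10=164/165 ∈ [25/29, 1) → index 10

2 4 5 5 6 7 7 7 8 10 10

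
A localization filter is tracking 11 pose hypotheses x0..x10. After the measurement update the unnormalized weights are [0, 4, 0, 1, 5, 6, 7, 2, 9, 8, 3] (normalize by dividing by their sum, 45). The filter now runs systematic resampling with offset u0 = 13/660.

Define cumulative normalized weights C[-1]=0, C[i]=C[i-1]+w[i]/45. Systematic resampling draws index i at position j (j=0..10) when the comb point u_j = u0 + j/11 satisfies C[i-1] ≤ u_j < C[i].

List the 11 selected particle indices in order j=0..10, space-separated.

1 3 4 5 6 6 8 8 8 9 9

C = [0, 4/45, 4/45, 1/9, 2/9, 16/45, 23/45, 5/9, 34/45, 14/15, 1]
j=0: u_0=13/660 ∈ [0, 4/45) → index 1
j=1: u_1=73/660 ∈ [4/45, 1/9) → index 3
j=2: u_2=133/660 ∈ [1/9, 2/9) → index 4
j=3: u_3=193/660 ∈ [2/9, 16/45) → index 5
j=4: u_4=23/60 ∈ [16/45, 23/45) → index 6
j=5: u_5=313/660 ∈ [16/45, 23/45) → index 6
j=6: u_6=373/660 ∈ [5/9, 34/45) → index 8
j=7: u_7=433/660 ∈ [5/9, 34/45) → index 8
j=8: u_8=493/660 ∈ [5/9, 34/45) → index 8
j=9: u_9=553/660 ∈ [34/45, 14/15) → index 9
j=10: u_10=613/660 ∈ [34/45, 14/15) → index 9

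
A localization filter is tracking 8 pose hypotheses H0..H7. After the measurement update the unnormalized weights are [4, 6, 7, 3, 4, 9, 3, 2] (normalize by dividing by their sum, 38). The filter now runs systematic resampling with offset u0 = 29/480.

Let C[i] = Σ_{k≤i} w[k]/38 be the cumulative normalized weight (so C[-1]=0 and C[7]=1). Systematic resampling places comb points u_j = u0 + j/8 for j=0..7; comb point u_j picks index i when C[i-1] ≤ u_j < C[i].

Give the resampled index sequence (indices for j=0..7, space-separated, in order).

C = [2/19, 5/19, 17/38, 10/19, 12/19, 33/38, 18/19, 1]
j=0: u_0=29/480 ∈ [0, 2/19) → index 0
j=1: u_1=89/480 ∈ [2/19, 5/19) → index 1
j=2: u_2=149/480 ∈ [5/19, 17/38) → index 2
j=3: u_3=209/480 ∈ [5/19, 17/38) → index 2
j=4: u_4=269/480 ∈ [10/19, 12/19) → index 4
j=5: u_5=329/480 ∈ [12/19, 33/38) → index 5
j=6: u_6=389/480 ∈ [12/19, 33/38) → index 5
j=7: u_7=449/480 ∈ [33/38, 18/19) → index 6

0 1 2 2 4 5 5 6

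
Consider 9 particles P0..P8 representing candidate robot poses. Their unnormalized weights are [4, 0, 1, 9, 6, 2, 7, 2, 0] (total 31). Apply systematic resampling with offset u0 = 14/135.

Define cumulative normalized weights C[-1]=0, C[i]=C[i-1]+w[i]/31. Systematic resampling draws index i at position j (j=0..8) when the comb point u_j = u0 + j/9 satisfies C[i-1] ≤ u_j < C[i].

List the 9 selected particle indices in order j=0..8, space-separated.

0 3 3 3 4 5 6 6 7

C = [4/31, 4/31, 5/31, 14/31, 20/31, 22/31, 29/31, 1, 1]
j=0: u_0=14/135 ∈ [0, 4/31) → index 0
j=1: u_1=29/135 ∈ [5/31, 14/31) → index 3
j=2: u_2=44/135 ∈ [5/31, 14/31) → index 3
j=3: u_3=59/135 ∈ [5/31, 14/31) → index 3
j=4: u_4=74/135 ∈ [14/31, 20/31) → index 4
j=5: u_5=89/135 ∈ [20/31, 22/31) → index 5
j=6: u_6=104/135 ∈ [22/31, 29/31) → index 6
j=7: u_7=119/135 ∈ [22/31, 29/31) → index 6
j=8: u_8=134/135 ∈ [29/31, 1) → index 7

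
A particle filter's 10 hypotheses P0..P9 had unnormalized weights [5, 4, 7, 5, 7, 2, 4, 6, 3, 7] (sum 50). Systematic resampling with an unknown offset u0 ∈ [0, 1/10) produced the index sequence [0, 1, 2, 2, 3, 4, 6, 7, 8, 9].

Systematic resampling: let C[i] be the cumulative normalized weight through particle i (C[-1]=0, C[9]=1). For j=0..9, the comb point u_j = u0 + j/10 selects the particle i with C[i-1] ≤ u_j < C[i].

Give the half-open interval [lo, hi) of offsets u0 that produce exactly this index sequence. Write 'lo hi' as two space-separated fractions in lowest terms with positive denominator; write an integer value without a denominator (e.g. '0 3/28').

C = [1/10, 9/50, 8/25, 21/50, 14/25, 3/5, 17/25, 4/5, 43/50, 1]
j=0 picked index 0: u0 ∈ [0, 1/10)
j=1 picked index 1: u0 ∈ [0, 2/25)
j=2 picked index 2: u0 ∈ [-1/50, 3/25)
j=3 picked index 2: u0 ∈ [-3/25, 1/50)
j=4 picked index 3: u0 ∈ [-2/25, 1/50)
j=5 picked index 4: u0 ∈ [-2/25, 3/50)
j=6 picked index 6: u0 ∈ [0, 2/25)
j=7 picked index 7: u0 ∈ [-1/50, 1/10)
j=8 picked index 8: u0 ∈ [0, 3/50)
j=9 picked index 9: u0 ∈ [-1/25, 1/10)
intersection: [0, 1/50)

0 1/50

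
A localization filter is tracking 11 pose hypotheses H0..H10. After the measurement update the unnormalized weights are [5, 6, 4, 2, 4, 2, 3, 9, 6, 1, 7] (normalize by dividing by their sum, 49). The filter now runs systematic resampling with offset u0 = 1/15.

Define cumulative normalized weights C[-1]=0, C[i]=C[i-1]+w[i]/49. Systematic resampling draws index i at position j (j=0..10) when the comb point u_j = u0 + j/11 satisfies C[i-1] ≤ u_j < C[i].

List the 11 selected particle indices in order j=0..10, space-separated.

0 1 2 3 5 6 7 7 8 10 10

C = [5/49, 11/49, 15/49, 17/49, 3/7, 23/49, 26/49, 5/7, 41/49, 6/7, 1]
j=0: u_0=1/15 ∈ [0, 5/49) → index 0
j=1: u_1=26/165 ∈ [5/49, 11/49) → index 1
j=2: u_2=41/165 ∈ [11/49, 15/49) → index 2
j=3: u_3=56/165 ∈ [15/49, 17/49) → index 3
j=4: u_4=71/165 ∈ [3/7, 23/49) → index 5
j=5: u_5=86/165 ∈ [23/49, 26/49) → index 6
j=6: u_6=101/165 ∈ [26/49, 5/7) → index 7
j=7: u_7=116/165 ∈ [26/49, 5/7) → index 7
j=8: u_8=131/165 ∈ [5/7, 41/49) → index 8
j=9: u_9=146/165 ∈ [6/7, 1) → index 10
j=10: u_10=161/165 ∈ [6/7, 1) → index 10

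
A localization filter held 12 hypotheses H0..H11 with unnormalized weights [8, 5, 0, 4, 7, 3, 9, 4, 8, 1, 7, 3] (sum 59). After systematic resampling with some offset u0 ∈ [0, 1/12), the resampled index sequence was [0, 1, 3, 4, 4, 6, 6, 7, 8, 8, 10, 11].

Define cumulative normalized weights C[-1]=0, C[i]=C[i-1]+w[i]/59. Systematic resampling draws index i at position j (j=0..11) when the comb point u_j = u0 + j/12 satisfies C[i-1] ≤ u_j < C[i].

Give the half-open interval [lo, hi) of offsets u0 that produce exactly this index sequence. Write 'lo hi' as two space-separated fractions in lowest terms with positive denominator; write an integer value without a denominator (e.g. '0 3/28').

C = [8/59, 13/59, 13/59, 17/59, 24/59, 27/59, 36/59, 40/59, 48/59, 49/59, 56/59, 1]
j=0 picked index 0: u0 ∈ [0, 8/59)
j=1 picked index 1: u0 ∈ [37/708, 97/708)
j=2 picked index 3: u0 ∈ [19/354, 43/354)
j=3 picked index 4: u0 ∈ [9/236, 37/236)
j=4 picked index 4: u0 ∈ [-8/177, 13/177)
j=5 picked index 6: u0 ∈ [29/708, 137/708)
j=6 picked index 6: u0 ∈ [-5/118, 13/118)
j=7 picked index 7: u0 ∈ [19/708, 67/708)
j=8 picked index 8: u0 ∈ [2/177, 26/177)
j=9 picked index 8: u0 ∈ [-17/236, 15/236)
j=10 picked index 10: u0 ∈ [-1/354, 41/354)
j=11 picked index 11: u0 ∈ [23/708, 1/12)
intersection: [19/354, 15/236)

19/354 15/236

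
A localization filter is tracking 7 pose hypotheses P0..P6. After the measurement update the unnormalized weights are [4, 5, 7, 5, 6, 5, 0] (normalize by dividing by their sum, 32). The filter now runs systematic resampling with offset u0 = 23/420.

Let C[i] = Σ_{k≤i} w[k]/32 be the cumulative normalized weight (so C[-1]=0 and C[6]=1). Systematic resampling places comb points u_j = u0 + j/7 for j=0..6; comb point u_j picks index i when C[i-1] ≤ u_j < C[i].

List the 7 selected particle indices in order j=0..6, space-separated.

C = [1/8, 9/32, 1/2, 21/32, 27/32, 1, 1]
j=0: u_0=23/420 ∈ [0, 1/8) → index 0
j=1: u_1=83/420 ∈ [1/8, 9/32) → index 1
j=2: u_2=143/420 ∈ [9/32, 1/2) → index 2
j=3: u_3=29/60 ∈ [9/32, 1/2) → index 2
j=4: u_4=263/420 ∈ [1/2, 21/32) → index 3
j=5: u_5=323/420 ∈ [21/32, 27/32) → index 4
j=6: u_6=383/420 ∈ [27/32, 1) → index 5

0 1 2 2 3 4 5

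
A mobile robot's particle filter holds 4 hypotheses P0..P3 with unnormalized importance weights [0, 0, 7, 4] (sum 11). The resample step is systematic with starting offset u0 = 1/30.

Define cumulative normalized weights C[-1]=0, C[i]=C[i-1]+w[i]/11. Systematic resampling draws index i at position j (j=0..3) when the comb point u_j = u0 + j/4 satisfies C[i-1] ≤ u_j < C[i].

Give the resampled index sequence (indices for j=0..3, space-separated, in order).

C = [0, 0, 7/11, 1]
j=0: u_0=1/30 ∈ [0, 7/11) → index 2
j=1: u_1=17/60 ∈ [0, 7/11) → index 2
j=2: u_2=8/15 ∈ [0, 7/11) → index 2
j=3: u_3=47/60 ∈ [7/11, 1) → index 3

2 2 2 3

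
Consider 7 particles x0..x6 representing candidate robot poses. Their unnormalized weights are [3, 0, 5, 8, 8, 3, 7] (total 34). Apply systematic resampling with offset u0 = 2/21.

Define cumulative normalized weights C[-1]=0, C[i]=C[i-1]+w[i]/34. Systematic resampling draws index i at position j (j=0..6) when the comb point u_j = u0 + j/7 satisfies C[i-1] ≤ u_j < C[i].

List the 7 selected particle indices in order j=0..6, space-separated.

C = [3/34, 3/34, 4/17, 8/17, 12/17, 27/34, 1]
j=0: u_0=2/21 ∈ [3/34, 4/17) → index 2
j=1: u_1=5/21 ∈ [4/17, 8/17) → index 3
j=2: u_2=8/21 ∈ [4/17, 8/17) → index 3
j=3: u_3=11/21 ∈ [8/17, 12/17) → index 4
j=4: u_4=2/3 ∈ [8/17, 12/17) → index 4
j=5: u_5=17/21 ∈ [27/34, 1) → index 6
j=6: u_6=20/21 ∈ [27/34, 1) → index 6

2 3 3 4 4 6 6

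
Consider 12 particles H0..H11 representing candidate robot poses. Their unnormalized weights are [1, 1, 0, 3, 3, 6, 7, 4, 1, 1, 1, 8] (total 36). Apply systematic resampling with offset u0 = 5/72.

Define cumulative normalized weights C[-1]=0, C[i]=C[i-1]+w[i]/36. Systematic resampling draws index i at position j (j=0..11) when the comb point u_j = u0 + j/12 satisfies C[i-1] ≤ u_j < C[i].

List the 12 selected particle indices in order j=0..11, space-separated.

C = [1/36, 1/18, 1/18, 5/36, 2/9, 7/18, 7/12, 25/36, 13/18, 3/4, 7/9, 1]
j=0: u_0=5/72 ∈ [1/18, 5/36) → index 3
j=1: u_1=11/72 ∈ [5/36, 2/9) → index 4
j=2: u_2=17/72 ∈ [2/9, 7/18) → index 5
j=3: u_3=23/72 ∈ [2/9, 7/18) → index 5
j=4: u_4=29/72 ∈ [7/18, 7/12) → index 6
j=5: u_5=35/72 ∈ [7/18, 7/12) → index 6
j=6: u_6=41/72 ∈ [7/18, 7/12) → index 6
j=7: u_7=47/72 ∈ [7/12, 25/36) → index 7
j=8: u_8=53/72 ∈ [13/18, 3/4) → index 9
j=9: u_9=59/72 ∈ [7/9, 1) → index 11
j=10: u_10=65/72 ∈ [7/9, 1) → index 11
j=11: u_11=71/72 ∈ [7/9, 1) → index 11

3 4 5 5 6 6 6 7 9 11 11 11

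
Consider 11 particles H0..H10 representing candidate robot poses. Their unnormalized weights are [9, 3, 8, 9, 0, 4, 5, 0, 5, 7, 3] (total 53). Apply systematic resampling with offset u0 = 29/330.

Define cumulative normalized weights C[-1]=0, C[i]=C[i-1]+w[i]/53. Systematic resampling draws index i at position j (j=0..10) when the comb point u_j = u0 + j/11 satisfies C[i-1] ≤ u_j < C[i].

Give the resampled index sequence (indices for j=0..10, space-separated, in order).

C = [9/53, 12/53, 20/53, 29/53, 29/53, 33/53, 38/53, 38/53, 43/53, 50/53, 1]
j=0: u_0=29/330 ∈ [0, 9/53) → index 0
j=1: u_1=59/330 ∈ [9/53, 12/53) → index 1
j=2: u_2=89/330 ∈ [12/53, 20/53) → index 2
j=3: u_3=119/330 ∈ [12/53, 20/53) → index 2
j=4: u_4=149/330 ∈ [20/53, 29/53) → index 3
j=5: u_5=179/330 ∈ [20/53, 29/53) → index 3
j=6: u_6=19/30 ∈ [33/53, 38/53) → index 6
j=7: u_7=239/330 ∈ [38/53, 43/53) → index 8
j=8: u_8=269/330 ∈ [43/53, 50/53) → index 9
j=9: u_9=299/330 ∈ [43/53, 50/53) → index 9
j=10: u_10=329/330 ∈ [50/53, 1) → index 10

0 1 2 2 3 3 6 8 9 9 10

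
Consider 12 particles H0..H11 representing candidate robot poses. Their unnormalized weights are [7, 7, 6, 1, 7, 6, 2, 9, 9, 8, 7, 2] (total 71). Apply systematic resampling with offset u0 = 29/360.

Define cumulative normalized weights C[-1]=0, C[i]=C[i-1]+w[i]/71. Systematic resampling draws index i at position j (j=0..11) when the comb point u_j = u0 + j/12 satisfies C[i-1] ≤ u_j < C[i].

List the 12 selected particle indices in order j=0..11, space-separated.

0 1 2 4 5 6 7 8 8 9 10 11

C = [7/71, 14/71, 20/71, 21/71, 28/71, 34/71, 36/71, 45/71, 54/71, 62/71, 69/71, 1]
j=0: u_0=29/360 ∈ [0, 7/71) → index 0
j=1: u_1=59/360 ∈ [7/71, 14/71) → index 1
j=2: u_2=89/360 ∈ [14/71, 20/71) → index 2
j=3: u_3=119/360 ∈ [21/71, 28/71) → index 4
j=4: u_4=149/360 ∈ [28/71, 34/71) → index 5
j=5: u_5=179/360 ∈ [34/71, 36/71) → index 6
j=6: u_6=209/360 ∈ [36/71, 45/71) → index 7
j=7: u_7=239/360 ∈ [45/71, 54/71) → index 8
j=8: u_8=269/360 ∈ [45/71, 54/71) → index 8
j=9: u_9=299/360 ∈ [54/71, 62/71) → index 9
j=10: u_10=329/360 ∈ [62/71, 69/71) → index 10
j=11: u_11=359/360 ∈ [69/71, 1) → index 11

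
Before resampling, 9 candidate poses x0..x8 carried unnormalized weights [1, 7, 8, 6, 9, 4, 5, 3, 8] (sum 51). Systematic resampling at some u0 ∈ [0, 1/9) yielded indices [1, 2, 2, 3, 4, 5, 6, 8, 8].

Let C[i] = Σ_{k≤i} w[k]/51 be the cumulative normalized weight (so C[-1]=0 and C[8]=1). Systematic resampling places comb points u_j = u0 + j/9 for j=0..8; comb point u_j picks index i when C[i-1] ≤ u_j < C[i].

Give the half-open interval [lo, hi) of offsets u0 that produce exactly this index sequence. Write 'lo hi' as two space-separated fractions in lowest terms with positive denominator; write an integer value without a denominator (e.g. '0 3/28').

C = [1/51, 8/51, 16/51, 22/51, 31/51, 35/51, 40/51, 43/51, 1]
j=0 picked index 1: u0 ∈ [1/51, 8/51)
j=1 picked index 2: u0 ∈ [7/153, 31/153)
j=2 picked index 2: u0 ∈ [-10/153, 14/153)
j=3 picked index 3: u0 ∈ [-1/51, 5/51)
j=4 picked index 4: u0 ∈ [-2/153, 25/153)
j=5 picked index 5: u0 ∈ [8/153, 20/153)
j=6 picked index 6: u0 ∈ [1/51, 2/17)
j=7 picked index 8: u0 ∈ [10/153, 2/9)
j=8 picked index 8: u0 ∈ [-7/153, 1/9)
intersection: [10/153, 14/153)

10/153 14/153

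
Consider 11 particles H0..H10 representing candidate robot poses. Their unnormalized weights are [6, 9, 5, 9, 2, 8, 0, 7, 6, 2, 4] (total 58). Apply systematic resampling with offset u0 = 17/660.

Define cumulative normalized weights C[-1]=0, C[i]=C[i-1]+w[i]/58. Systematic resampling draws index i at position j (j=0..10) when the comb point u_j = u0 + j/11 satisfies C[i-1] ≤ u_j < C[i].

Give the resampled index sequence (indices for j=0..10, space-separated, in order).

0 1 1 2 3 3 5 5 7 8 10

C = [3/29, 15/58, 10/29, 1/2, 31/58, 39/58, 39/58, 23/29, 26/29, 27/29, 1]
j=0: u_0=17/660 ∈ [0, 3/29) → index 0
j=1: u_1=7/60 ∈ [3/29, 15/58) → index 1
j=2: u_2=137/660 ∈ [3/29, 15/58) → index 1
j=3: u_3=197/660 ∈ [15/58, 10/29) → index 2
j=4: u_4=257/660 ∈ [10/29, 1/2) → index 3
j=5: u_5=317/660 ∈ [10/29, 1/2) → index 3
j=6: u_6=377/660 ∈ [31/58, 39/58) → index 5
j=7: u_7=437/660 ∈ [31/58, 39/58) → index 5
j=8: u_8=497/660 ∈ [39/58, 23/29) → index 7
j=9: u_9=557/660 ∈ [23/29, 26/29) → index 8
j=10: u_10=617/660 ∈ [27/29, 1) → index 10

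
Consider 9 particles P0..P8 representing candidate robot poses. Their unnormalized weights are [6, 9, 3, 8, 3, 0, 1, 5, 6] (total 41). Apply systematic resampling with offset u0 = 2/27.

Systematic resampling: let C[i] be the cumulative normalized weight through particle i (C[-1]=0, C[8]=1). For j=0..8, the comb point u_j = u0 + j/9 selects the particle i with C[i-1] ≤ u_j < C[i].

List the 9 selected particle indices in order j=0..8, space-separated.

C = [6/41, 15/41, 18/41, 26/41, 29/41, 29/41, 30/41, 35/41, 1]
j=0: u_0=2/27 ∈ [0, 6/41) → index 0
j=1: u_1=5/27 ∈ [6/41, 15/41) → index 1
j=2: u_2=8/27 ∈ [6/41, 15/41) → index 1
j=3: u_3=11/27 ∈ [15/41, 18/41) → index 2
j=4: u_4=14/27 ∈ [18/41, 26/41) → index 3
j=5: u_5=17/27 ∈ [18/41, 26/41) → index 3
j=6: u_6=20/27 ∈ [30/41, 35/41) → index 7
j=7: u_7=23/27 ∈ [30/41, 35/41) → index 7
j=8: u_8=26/27 ∈ [35/41, 1) → index 8

0 1 1 2 3 3 7 7 8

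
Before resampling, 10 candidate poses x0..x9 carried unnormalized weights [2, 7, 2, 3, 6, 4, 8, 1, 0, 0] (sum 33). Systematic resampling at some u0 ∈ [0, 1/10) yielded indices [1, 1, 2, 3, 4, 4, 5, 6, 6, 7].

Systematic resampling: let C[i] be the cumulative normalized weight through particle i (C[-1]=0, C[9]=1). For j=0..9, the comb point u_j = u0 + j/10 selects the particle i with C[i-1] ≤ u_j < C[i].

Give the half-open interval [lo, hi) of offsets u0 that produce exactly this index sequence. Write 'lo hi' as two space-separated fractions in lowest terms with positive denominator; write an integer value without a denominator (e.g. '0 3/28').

4/55 1/10

C = [2/33, 3/11, 1/3, 14/33, 20/33, 8/11, 32/33, 1, 1, 1]
j=0 picked index 1: u0 ∈ [2/33, 3/11)
j=1 picked index 1: u0 ∈ [-13/330, 19/110)
j=2 picked index 2: u0 ∈ [4/55, 2/15)
j=3 picked index 3: u0 ∈ [1/30, 41/330)
j=4 picked index 4: u0 ∈ [4/165, 34/165)
j=5 picked index 4: u0 ∈ [-5/66, 7/66)
j=6 picked index 5: u0 ∈ [1/165, 7/55)
j=7 picked index 6: u0 ∈ [3/110, 89/330)
j=8 picked index 6: u0 ∈ [-4/55, 28/165)
j=9 picked index 7: u0 ∈ [23/330, 1/10)
intersection: [4/55, 1/10)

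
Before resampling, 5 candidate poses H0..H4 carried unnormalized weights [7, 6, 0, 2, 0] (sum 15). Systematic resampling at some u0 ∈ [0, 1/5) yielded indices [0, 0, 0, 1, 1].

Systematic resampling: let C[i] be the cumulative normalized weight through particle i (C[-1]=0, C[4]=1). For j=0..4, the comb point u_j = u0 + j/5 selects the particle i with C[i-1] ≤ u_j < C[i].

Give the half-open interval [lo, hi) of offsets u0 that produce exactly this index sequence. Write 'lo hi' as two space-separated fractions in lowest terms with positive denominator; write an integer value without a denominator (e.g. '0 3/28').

0 1/15

C = [7/15, 13/15, 13/15, 1, 1]
j=0 picked index 0: u0 ∈ [0, 7/15)
j=1 picked index 0: u0 ∈ [-1/5, 4/15)
j=2 picked index 0: u0 ∈ [-2/5, 1/15)
j=3 picked index 1: u0 ∈ [-2/15, 4/15)
j=4 picked index 1: u0 ∈ [-1/3, 1/15)
intersection: [0, 1/15)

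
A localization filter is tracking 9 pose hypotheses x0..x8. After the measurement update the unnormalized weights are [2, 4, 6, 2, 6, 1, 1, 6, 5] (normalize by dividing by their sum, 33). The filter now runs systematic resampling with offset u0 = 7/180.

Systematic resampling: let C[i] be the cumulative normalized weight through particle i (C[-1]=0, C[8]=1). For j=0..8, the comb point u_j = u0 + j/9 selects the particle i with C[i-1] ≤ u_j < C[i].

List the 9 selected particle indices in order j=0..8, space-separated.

0 1 2 3 4 4 7 7 8

C = [2/33, 2/11, 4/11, 14/33, 20/33, 7/11, 2/3, 28/33, 1]
j=0: u_0=7/180 ∈ [0, 2/33) → index 0
j=1: u_1=3/20 ∈ [2/33, 2/11) → index 1
j=2: u_2=47/180 ∈ [2/11, 4/11) → index 2
j=3: u_3=67/180 ∈ [4/11, 14/33) → index 3
j=4: u_4=29/60 ∈ [14/33, 20/33) → index 4
j=5: u_5=107/180 ∈ [14/33, 20/33) → index 4
j=6: u_6=127/180 ∈ [2/3, 28/33) → index 7
j=7: u_7=49/60 ∈ [2/3, 28/33) → index 7
j=8: u_8=167/180 ∈ [28/33, 1) → index 8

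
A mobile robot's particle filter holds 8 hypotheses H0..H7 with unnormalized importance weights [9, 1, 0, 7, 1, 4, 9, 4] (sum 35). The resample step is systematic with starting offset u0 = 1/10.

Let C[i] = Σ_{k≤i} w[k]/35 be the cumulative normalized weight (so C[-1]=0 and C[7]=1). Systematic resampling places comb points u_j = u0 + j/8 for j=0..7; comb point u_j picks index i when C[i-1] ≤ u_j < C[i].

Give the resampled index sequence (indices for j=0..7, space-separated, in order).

C = [9/35, 2/7, 2/7, 17/35, 18/35, 22/35, 31/35, 1]
j=0: u_0=1/10 ∈ [0, 9/35) → index 0
j=1: u_1=9/40 ∈ [0, 9/35) → index 0
j=2: u_2=7/20 ∈ [2/7, 17/35) → index 3
j=3: u_3=19/40 ∈ [2/7, 17/35) → index 3
j=4: u_4=3/5 ∈ [18/35, 22/35) → index 5
j=5: u_5=29/40 ∈ [22/35, 31/35) → index 6
j=6: u_6=17/20 ∈ [22/35, 31/35) → index 6
j=7: u_7=39/40 ∈ [31/35, 1) → index 7

0 0 3 3 5 6 6 7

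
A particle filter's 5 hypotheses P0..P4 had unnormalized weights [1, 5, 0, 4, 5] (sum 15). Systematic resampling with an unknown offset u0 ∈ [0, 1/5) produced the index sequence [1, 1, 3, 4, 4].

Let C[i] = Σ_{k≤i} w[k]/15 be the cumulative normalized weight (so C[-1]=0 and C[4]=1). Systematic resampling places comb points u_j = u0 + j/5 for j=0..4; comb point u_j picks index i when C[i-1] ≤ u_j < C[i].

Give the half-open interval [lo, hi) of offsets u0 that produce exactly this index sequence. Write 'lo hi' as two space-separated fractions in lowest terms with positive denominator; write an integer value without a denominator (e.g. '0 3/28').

C = [1/15, 2/5, 2/5, 2/3, 1]
j=0 picked index 1: u0 ∈ [1/15, 2/5)
j=1 picked index 1: u0 ∈ [-2/15, 1/5)
j=2 picked index 3: u0 ∈ [0, 4/15)
j=3 picked index 4: u0 ∈ [1/15, 2/5)
j=4 picked index 4: u0 ∈ [-2/15, 1/5)
intersection: [1/15, 1/5)

1/15 1/5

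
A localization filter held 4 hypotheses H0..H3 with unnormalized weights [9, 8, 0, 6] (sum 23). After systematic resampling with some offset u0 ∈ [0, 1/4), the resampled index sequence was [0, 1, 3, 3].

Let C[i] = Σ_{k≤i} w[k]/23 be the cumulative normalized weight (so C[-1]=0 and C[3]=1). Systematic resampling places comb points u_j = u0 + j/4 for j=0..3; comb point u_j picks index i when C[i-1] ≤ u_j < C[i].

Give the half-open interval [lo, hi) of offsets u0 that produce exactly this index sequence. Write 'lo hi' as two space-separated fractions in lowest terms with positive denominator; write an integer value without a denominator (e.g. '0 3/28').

C = [9/23, 17/23, 17/23, 1]
j=0 picked index 0: u0 ∈ [0, 9/23)
j=1 picked index 1: u0 ∈ [13/92, 45/92)
j=2 picked index 3: u0 ∈ [11/46, 1/2)
j=3 picked index 3: u0 ∈ [-1/92, 1/4)
intersection: [11/46, 1/4)

11/46 1/4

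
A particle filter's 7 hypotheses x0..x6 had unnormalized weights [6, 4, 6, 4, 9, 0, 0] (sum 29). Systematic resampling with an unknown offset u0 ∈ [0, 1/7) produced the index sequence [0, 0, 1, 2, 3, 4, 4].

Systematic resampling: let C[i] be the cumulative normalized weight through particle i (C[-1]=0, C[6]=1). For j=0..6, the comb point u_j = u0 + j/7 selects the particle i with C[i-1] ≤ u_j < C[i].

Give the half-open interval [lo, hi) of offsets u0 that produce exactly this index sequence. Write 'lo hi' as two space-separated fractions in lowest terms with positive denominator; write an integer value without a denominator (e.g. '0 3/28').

0 12/203

C = [6/29, 10/29, 16/29, 20/29, 1, 1, 1]
j=0 picked index 0: u0 ∈ [0, 6/29)
j=1 picked index 0: u0 ∈ [-1/7, 13/203)
j=2 picked index 1: u0 ∈ [-16/203, 12/203)
j=3 picked index 2: u0 ∈ [-17/203, 25/203)
j=4 picked index 3: u0 ∈ [-4/203, 24/203)
j=5 picked index 4: u0 ∈ [-5/203, 2/7)
j=6 picked index 4: u0 ∈ [-34/203, 1/7)
intersection: [0, 12/203)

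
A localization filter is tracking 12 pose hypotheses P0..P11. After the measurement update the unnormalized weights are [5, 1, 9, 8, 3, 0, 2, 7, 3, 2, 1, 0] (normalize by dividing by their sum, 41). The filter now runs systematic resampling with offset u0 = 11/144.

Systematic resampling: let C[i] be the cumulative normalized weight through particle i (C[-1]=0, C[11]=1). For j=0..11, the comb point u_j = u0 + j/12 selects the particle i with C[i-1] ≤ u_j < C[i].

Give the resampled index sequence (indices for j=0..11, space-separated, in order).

C = [5/41, 6/41, 15/41, 23/41, 26/41, 26/41, 28/41, 35/41, 38/41, 40/41, 1, 1]
j=0: u_0=11/144 ∈ [0, 5/41) → index 0
j=1: u_1=23/144 ∈ [6/41, 15/41) → index 2
j=2: u_2=35/144 ∈ [6/41, 15/41) → index 2
j=3: u_3=47/144 ∈ [6/41, 15/41) → index 2
j=4: u_4=59/144 ∈ [15/41, 23/41) → index 3
j=5: u_5=71/144 ∈ [15/41, 23/41) → index 3
j=6: u_6=83/144 ∈ [23/41, 26/41) → index 4
j=7: u_7=95/144 ∈ [26/41, 28/41) → index 6
j=8: u_8=107/144 ∈ [28/41, 35/41) → index 7
j=9: u_9=119/144 ∈ [28/41, 35/41) → index 7
j=10: u_10=131/144 ∈ [35/41, 38/41) → index 8
j=11: u_11=143/144 ∈ [40/41, 1) → index 10

0 2 2 2 3 3 4 6 7 7 8 10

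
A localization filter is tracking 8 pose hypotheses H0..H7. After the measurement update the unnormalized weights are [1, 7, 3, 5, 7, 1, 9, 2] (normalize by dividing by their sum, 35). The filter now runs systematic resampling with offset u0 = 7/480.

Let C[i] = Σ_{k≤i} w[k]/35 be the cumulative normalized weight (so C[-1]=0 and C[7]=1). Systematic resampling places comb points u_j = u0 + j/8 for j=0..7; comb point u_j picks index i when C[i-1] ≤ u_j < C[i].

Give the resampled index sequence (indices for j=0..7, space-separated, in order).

C = [1/35, 8/35, 11/35, 16/35, 23/35, 24/35, 33/35, 1]
j=0: u_0=7/480 ∈ [0, 1/35) → index 0
j=1: u_1=67/480 ∈ [1/35, 8/35) → index 1
j=2: u_2=127/480 ∈ [8/35, 11/35) → index 2
j=3: u_3=187/480 ∈ [11/35, 16/35) → index 3
j=4: u_4=247/480 ∈ [16/35, 23/35) → index 4
j=5: u_5=307/480 ∈ [16/35, 23/35) → index 4
j=6: u_6=367/480 ∈ [24/35, 33/35) → index 6
j=7: u_7=427/480 ∈ [24/35, 33/35) → index 6

0 1 2 3 4 4 6 6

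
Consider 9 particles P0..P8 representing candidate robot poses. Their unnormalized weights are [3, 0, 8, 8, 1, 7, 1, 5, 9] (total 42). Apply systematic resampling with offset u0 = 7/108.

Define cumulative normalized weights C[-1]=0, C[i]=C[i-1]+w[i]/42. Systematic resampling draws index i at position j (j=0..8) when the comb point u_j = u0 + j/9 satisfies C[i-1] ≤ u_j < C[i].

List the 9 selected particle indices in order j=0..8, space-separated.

C = [1/14, 1/14, 11/42, 19/42, 10/21, 9/14, 2/3, 11/14, 1]
j=0: u_0=7/108 ∈ [0, 1/14) → index 0
j=1: u_1=19/108 ∈ [1/14, 11/42) → index 2
j=2: u_2=31/108 ∈ [11/42, 19/42) → index 3
j=3: u_3=43/108 ∈ [11/42, 19/42) → index 3
j=4: u_4=55/108 ∈ [10/21, 9/14) → index 5
j=5: u_5=67/108 ∈ [10/21, 9/14) → index 5
j=6: u_6=79/108 ∈ [2/3, 11/14) → index 7
j=7: u_7=91/108 ∈ [11/14, 1) → index 8
j=8: u_8=103/108 ∈ [11/14, 1) → index 8

0 2 3 3 5 5 7 8 8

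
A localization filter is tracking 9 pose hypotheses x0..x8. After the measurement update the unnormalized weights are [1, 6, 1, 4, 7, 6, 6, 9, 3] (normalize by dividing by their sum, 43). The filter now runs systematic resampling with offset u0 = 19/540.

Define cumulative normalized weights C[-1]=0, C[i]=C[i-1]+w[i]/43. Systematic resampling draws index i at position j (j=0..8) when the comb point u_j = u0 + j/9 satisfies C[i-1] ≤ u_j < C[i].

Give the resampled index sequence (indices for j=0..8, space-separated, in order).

C = [1/43, 7/43, 8/43, 12/43, 19/43, 25/43, 31/43, 40/43, 1]
j=0: u_0=19/540 ∈ [1/43, 7/43) → index 1
j=1: u_1=79/540 ∈ [1/43, 7/43) → index 1
j=2: u_2=139/540 ∈ [8/43, 12/43) → index 3
j=3: u_3=199/540 ∈ [12/43, 19/43) → index 4
j=4: u_4=259/540 ∈ [19/43, 25/43) → index 5
j=5: u_5=319/540 ∈ [25/43, 31/43) → index 6
j=6: u_6=379/540 ∈ [25/43, 31/43) → index 6
j=7: u_7=439/540 ∈ [31/43, 40/43) → index 7
j=8: u_8=499/540 ∈ [31/43, 40/43) → index 7

1 1 3 4 5 6 6 7 7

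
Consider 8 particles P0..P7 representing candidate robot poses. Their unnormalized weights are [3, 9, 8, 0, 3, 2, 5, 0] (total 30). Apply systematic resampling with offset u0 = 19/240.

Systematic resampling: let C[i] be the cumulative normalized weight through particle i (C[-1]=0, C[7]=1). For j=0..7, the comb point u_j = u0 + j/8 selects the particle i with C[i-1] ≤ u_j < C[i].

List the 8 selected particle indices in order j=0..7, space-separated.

C = [1/10, 2/5, 2/3, 2/3, 23/30, 5/6, 1, 1]
j=0: u_0=19/240 ∈ [0, 1/10) → index 0
j=1: u_1=49/240 ∈ [1/10, 2/5) → index 1
j=2: u_2=79/240 ∈ [1/10, 2/5) → index 1
j=3: u_3=109/240 ∈ [2/5, 2/3) → index 2
j=4: u_4=139/240 ∈ [2/5, 2/3) → index 2
j=5: u_5=169/240 ∈ [2/3, 23/30) → index 4
j=6: u_6=199/240 ∈ [23/30, 5/6) → index 5
j=7: u_7=229/240 ∈ [5/6, 1) → index 6

0 1 1 2 2 4 5 6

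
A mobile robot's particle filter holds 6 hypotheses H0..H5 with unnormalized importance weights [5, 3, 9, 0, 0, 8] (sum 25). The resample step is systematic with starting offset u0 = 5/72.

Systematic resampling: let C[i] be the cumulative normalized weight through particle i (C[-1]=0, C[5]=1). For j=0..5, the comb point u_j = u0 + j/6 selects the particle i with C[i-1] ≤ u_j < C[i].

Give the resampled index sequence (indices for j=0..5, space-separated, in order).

C = [1/5, 8/25, 17/25, 17/25, 17/25, 1]
j=0: u_0=5/72 ∈ [0, 1/5) → index 0
j=1: u_1=17/72 ∈ [1/5, 8/25) → index 1
j=2: u_2=29/72 ∈ [8/25, 17/25) → index 2
j=3: u_3=41/72 ∈ [8/25, 17/25) → index 2
j=4: u_4=53/72 ∈ [17/25, 1) → index 5
j=5: u_5=65/72 ∈ [17/25, 1) → index 5

0 1 2 2 5 5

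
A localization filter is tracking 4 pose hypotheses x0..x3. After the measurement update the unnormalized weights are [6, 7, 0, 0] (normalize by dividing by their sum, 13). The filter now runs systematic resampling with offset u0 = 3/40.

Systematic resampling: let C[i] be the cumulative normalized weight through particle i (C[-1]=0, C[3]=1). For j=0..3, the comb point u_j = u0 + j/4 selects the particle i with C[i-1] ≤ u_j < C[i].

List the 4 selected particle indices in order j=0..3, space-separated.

0 0 1 1

C = [6/13, 1, 1, 1]
j=0: u_0=3/40 ∈ [0, 6/13) → index 0
j=1: u_1=13/40 ∈ [0, 6/13) → index 0
j=2: u_2=23/40 ∈ [6/13, 1) → index 1
j=3: u_3=33/40 ∈ [6/13, 1) → index 1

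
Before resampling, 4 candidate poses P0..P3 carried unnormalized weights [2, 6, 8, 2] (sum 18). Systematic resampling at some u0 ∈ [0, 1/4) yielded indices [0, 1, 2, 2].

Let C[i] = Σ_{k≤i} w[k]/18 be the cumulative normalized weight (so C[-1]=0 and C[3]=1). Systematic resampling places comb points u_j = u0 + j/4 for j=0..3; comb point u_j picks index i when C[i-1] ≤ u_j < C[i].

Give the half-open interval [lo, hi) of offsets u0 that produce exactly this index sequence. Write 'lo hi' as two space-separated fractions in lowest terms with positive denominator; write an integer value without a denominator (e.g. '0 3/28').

0 1/9

C = [1/9, 4/9, 8/9, 1]
j=0 picked index 0: u0 ∈ [0, 1/9)
j=1 picked index 1: u0 ∈ [-5/36, 7/36)
j=2 picked index 2: u0 ∈ [-1/18, 7/18)
j=3 picked index 2: u0 ∈ [-11/36, 5/36)
intersection: [0, 1/9)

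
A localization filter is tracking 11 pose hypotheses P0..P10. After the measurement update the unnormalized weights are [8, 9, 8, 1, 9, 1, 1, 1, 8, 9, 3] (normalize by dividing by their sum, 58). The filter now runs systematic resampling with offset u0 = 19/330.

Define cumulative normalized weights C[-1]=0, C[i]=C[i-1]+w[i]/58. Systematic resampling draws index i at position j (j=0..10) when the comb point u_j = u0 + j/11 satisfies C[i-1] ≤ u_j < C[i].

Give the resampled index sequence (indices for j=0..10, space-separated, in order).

0 1 1 2 2 4 4 8 8 9 10

C = [4/29, 17/58, 25/58, 13/29, 35/58, 18/29, 37/58, 19/29, 23/29, 55/58, 1]
j=0: u_0=19/330 ∈ [0, 4/29) → index 0
j=1: u_1=49/330 ∈ [4/29, 17/58) → index 1
j=2: u_2=79/330 ∈ [4/29, 17/58) → index 1
j=3: u_3=109/330 ∈ [17/58, 25/58) → index 2
j=4: u_4=139/330 ∈ [17/58, 25/58) → index 2
j=5: u_5=169/330 ∈ [13/29, 35/58) → index 4
j=6: u_6=199/330 ∈ [13/29, 35/58) → index 4
j=7: u_7=229/330 ∈ [19/29, 23/29) → index 8
j=8: u_8=259/330 ∈ [19/29, 23/29) → index 8
j=9: u_9=289/330 ∈ [23/29, 55/58) → index 9
j=10: u_10=29/30 ∈ [55/58, 1) → index 10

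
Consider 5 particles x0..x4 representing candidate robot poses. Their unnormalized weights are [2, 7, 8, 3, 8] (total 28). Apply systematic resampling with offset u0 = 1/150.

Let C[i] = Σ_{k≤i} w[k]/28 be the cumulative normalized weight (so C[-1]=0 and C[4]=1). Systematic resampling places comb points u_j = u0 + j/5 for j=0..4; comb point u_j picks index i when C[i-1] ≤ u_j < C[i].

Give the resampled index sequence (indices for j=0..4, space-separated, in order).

C = [1/14, 9/28, 17/28, 5/7, 1]
j=0: u_0=1/150 ∈ [0, 1/14) → index 0
j=1: u_1=31/150 ∈ [1/14, 9/28) → index 1
j=2: u_2=61/150 ∈ [9/28, 17/28) → index 2
j=3: u_3=91/150 ∈ [9/28, 17/28) → index 2
j=4: u_4=121/150 ∈ [5/7, 1) → index 4

0 1 2 2 4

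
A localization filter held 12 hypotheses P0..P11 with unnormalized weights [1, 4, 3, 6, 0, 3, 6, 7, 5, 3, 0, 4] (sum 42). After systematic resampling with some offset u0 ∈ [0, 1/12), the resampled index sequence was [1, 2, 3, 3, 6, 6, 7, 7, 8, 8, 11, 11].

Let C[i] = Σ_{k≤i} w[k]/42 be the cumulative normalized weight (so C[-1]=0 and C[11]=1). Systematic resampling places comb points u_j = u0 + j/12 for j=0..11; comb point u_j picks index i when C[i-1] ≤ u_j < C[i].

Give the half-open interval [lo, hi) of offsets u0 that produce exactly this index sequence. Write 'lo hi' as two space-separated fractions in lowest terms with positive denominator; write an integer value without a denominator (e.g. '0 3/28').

1/14 1/12

C = [1/42, 5/42, 4/21, 1/3, 1/3, 17/42, 23/42, 5/7, 5/6, 19/21, 19/21, 1]
j=0 picked index 1: u0 ∈ [1/42, 5/42)
j=1 picked index 2: u0 ∈ [1/28, 3/28)
j=2 picked index 3: u0 ∈ [1/42, 1/6)
j=3 picked index 3: u0 ∈ [-5/84, 1/12)
j=4 picked index 6: u0 ∈ [1/14, 3/14)
j=5 picked index 6: u0 ∈ [-1/84, 11/84)
j=6 picked index 7: u0 ∈ [1/21, 3/14)
j=7 picked index 7: u0 ∈ [-1/28, 11/84)
j=8 picked index 8: u0 ∈ [1/21, 1/6)
j=9 picked index 8: u0 ∈ [-1/28, 1/12)
j=10 picked index 11: u0 ∈ [1/14, 1/6)
j=11 picked index 11: u0 ∈ [-1/84, 1/12)
intersection: [1/14, 1/12)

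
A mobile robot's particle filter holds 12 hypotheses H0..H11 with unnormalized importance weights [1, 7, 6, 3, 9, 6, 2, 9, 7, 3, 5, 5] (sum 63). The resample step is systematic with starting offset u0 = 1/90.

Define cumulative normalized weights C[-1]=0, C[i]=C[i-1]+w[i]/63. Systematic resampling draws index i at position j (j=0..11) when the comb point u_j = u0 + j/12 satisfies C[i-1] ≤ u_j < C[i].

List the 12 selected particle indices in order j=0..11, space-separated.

C = [1/63, 8/63, 2/9, 17/63, 26/63, 32/63, 34/63, 43/63, 50/63, 53/63, 58/63, 1]
j=0: u_0=1/90 ∈ [0, 1/63) → index 0
j=1: u_1=17/180 ∈ [1/63, 8/63) → index 1
j=2: u_2=8/45 ∈ [8/63, 2/9) → index 2
j=3: u_3=47/180 ∈ [2/9, 17/63) → index 3
j=4: u_4=31/90 ∈ [17/63, 26/63) → index 4
j=5: u_5=77/180 ∈ [26/63, 32/63) → index 5
j=6: u_6=23/45 ∈ [32/63, 34/63) → index 6
j=7: u_7=107/180 ∈ [34/63, 43/63) → index 7
j=8: u_8=61/90 ∈ [34/63, 43/63) → index 7
j=9: u_9=137/180 ∈ [43/63, 50/63) → index 8
j=10: u_10=38/45 ∈ [53/63, 58/63) → index 10
j=11: u_11=167/180 ∈ [58/63, 1) → index 11

0 1 2 3 4 5 6 7 7 8 10 11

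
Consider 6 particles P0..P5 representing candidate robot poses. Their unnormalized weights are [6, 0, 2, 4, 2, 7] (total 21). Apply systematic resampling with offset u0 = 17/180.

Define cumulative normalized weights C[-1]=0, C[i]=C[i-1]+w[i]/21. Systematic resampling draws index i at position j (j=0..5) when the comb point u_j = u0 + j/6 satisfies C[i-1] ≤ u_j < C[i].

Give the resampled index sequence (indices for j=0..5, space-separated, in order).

0 0 3 4 5 5

C = [2/7, 2/7, 8/21, 4/7, 2/3, 1]
j=0: u_0=17/180 ∈ [0, 2/7) → index 0
j=1: u_1=47/180 ∈ [0, 2/7) → index 0
j=2: u_2=77/180 ∈ [8/21, 4/7) → index 3
j=3: u_3=107/180 ∈ [4/7, 2/3) → index 4
j=4: u_4=137/180 ∈ [2/3, 1) → index 5
j=5: u_5=167/180 ∈ [2/3, 1) → index 5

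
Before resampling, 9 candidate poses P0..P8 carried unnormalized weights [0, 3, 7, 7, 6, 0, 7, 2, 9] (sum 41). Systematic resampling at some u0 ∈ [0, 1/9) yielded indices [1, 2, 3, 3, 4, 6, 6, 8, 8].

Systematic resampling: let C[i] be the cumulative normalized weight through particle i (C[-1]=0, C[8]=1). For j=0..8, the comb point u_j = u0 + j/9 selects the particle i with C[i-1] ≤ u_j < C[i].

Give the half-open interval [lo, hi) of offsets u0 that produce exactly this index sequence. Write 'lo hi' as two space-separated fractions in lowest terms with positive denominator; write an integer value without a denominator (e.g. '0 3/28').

C = [0, 3/41, 10/41, 17/41, 23/41, 23/41, 30/41, 32/41, 1]
j=0 picked index 1: u0 ∈ [0, 3/41)
j=1 picked index 2: u0 ∈ [-14/369, 49/369)
j=2 picked index 3: u0 ∈ [8/369, 71/369)
j=3 picked index 3: u0 ∈ [-11/123, 10/123)
j=4 picked index 4: u0 ∈ [-11/369, 43/369)
j=5 picked index 6: u0 ∈ [2/369, 65/369)
j=6 picked index 6: u0 ∈ [-13/123, 8/123)
j=7 picked index 8: u0 ∈ [1/369, 2/9)
j=8 picked index 8: u0 ∈ [-40/369, 1/9)
intersection: [8/369, 8/123)

8/369 8/123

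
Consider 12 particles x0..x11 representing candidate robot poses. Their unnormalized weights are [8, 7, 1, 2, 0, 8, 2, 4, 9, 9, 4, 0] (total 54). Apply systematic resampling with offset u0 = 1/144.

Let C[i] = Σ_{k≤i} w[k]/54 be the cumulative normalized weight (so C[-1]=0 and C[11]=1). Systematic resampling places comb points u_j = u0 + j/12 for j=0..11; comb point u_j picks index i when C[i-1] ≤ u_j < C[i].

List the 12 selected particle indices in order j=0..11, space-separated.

0 0 1 1 5 5 6 7 8 8 9 9

C = [4/27, 5/18, 8/27, 1/3, 1/3, 13/27, 14/27, 16/27, 41/54, 25/27, 1, 1]
j=0: u_0=1/144 ∈ [0, 4/27) → index 0
j=1: u_1=13/144 ∈ [0, 4/27) → index 0
j=2: u_2=25/144 ∈ [4/27, 5/18) → index 1
j=3: u_3=37/144 ∈ [4/27, 5/18) → index 1
j=4: u_4=49/144 ∈ [1/3, 13/27) → index 5
j=5: u_5=61/144 ∈ [1/3, 13/27) → index 5
j=6: u_6=73/144 ∈ [13/27, 14/27) → index 6
j=7: u_7=85/144 ∈ [14/27, 16/27) → index 7
j=8: u_8=97/144 ∈ [16/27, 41/54) → index 8
j=9: u_9=109/144 ∈ [16/27, 41/54) → index 8
j=10: u_10=121/144 ∈ [41/54, 25/27) → index 9
j=11: u_11=133/144 ∈ [41/54, 25/27) → index 9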